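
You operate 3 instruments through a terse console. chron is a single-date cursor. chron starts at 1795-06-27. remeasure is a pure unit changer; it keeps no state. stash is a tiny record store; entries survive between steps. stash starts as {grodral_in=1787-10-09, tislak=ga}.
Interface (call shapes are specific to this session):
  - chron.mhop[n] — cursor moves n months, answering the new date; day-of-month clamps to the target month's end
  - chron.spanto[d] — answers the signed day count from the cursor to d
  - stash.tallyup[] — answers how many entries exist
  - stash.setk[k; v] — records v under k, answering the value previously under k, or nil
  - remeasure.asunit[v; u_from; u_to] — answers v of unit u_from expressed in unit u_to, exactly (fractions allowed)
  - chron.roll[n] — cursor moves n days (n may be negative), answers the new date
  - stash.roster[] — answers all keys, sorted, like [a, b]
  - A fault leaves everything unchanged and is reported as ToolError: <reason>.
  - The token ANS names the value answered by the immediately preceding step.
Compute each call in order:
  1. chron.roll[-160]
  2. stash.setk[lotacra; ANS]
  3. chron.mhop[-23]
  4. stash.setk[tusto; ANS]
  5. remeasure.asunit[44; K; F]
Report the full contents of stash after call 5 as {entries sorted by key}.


~$ roll n='-160'
[out] 1795-01-18
~$ setk k='lotacra' v='ANS'
[out] nil
~$ mhop n='-23'
[out] 1793-02-18
~$ setk k='tusto' v='ANS'
[out] nil
~$ asunit v='44' u_from='K' u_to='F'
[out] -38047/100

Answer: {grodral_in=1787-10-09, lotacra=1795-01-18, tislak=ga, tusto=1793-02-18}


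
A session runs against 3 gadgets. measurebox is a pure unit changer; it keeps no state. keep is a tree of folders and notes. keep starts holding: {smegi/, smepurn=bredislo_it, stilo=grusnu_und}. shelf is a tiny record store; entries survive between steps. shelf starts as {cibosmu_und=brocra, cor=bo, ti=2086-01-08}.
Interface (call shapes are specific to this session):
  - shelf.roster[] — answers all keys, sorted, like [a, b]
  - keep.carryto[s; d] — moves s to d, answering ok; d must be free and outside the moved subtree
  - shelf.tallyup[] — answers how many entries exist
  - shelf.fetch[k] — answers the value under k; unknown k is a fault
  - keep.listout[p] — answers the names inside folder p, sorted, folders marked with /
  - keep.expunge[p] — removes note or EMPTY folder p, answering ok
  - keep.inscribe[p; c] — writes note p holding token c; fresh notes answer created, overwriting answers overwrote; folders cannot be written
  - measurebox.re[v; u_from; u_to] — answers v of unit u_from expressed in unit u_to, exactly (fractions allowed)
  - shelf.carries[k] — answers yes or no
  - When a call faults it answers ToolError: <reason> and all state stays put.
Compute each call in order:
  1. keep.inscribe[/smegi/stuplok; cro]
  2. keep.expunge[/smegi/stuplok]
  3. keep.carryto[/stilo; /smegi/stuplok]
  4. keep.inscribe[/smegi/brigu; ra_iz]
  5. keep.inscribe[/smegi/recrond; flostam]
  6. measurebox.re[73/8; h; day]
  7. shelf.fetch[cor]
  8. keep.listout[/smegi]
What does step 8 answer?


Answer: [brigu, recrond, stuplok]

Derivation:
Invoking keep.inscribe with /smegi/stuplok, cro, giving created.
Invoking keep.expunge with /smegi/stuplok, and get ok.
Invoking keep.carryto with /stilo, /smegi/stuplok, and observe ok.
Calling keep.inscribe with /smegi/brigu, ra_iz, which returns created.
I run keep.inscribe with /smegi/recrond, flostam, and observe created.
I use measurebox.re with 73/8, h, day, giving 73/192.
Calling shelf.fetch with cor, giving bo.
Now I run keep.listout with /smegi, and see [brigu, recrond, stuplok].


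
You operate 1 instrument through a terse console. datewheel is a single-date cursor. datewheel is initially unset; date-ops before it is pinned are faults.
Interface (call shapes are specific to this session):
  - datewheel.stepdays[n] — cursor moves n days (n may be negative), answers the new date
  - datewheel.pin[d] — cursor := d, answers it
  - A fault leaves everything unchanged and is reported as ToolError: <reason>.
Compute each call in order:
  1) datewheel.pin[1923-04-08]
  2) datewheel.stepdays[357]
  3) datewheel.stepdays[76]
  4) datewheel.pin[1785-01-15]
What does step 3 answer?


Answer: 1924-06-14

Derivation:
-> datewheel.pin(d='1923-04-08')
<- 1923-04-08
-> datewheel.stepdays(n='357')
<- 1924-03-30
-> datewheel.stepdays(n='76')
<- 1924-06-14
-> datewheel.pin(d='1785-01-15')
<- 1785-01-15


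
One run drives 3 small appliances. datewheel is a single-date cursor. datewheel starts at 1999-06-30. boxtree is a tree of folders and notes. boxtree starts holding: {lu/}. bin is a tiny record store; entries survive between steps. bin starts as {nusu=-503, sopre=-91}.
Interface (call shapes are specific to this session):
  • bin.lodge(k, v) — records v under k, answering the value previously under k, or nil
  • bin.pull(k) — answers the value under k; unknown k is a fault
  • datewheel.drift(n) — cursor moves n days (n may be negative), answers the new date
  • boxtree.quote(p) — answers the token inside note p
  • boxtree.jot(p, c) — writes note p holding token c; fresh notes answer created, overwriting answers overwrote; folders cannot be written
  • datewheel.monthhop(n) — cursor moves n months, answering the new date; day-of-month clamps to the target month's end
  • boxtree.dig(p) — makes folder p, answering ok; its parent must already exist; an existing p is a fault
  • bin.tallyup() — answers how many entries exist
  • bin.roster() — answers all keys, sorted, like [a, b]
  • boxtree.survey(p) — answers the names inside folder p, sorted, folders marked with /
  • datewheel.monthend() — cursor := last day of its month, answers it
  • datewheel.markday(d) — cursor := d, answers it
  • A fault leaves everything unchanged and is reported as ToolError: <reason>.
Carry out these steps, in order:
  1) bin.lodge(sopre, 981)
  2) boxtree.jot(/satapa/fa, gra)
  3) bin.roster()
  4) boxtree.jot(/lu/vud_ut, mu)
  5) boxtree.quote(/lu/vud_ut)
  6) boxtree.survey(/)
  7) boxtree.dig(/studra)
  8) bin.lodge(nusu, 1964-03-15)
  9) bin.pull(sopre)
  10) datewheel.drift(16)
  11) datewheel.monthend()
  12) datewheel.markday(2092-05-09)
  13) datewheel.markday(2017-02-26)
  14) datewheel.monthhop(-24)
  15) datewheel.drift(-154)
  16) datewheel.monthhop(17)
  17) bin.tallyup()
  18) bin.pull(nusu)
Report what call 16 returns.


Answer: 2016-02-25

Derivation:
-> lodge(k→sopre, v→981)
<- -91
-> jot(p→/satapa/fa, c→gra)
<- ToolError: no parent
-> roster()
<- [nusu, sopre]
-> jot(p→/lu/vud_ut, c→mu)
<- created
-> quote(p→/lu/vud_ut)
<- mu
-> survey(p→/)
<- [lu/]
-> dig(p→/studra)
<- ok
-> lodge(k→nusu, v→1964-03-15)
<- -503
-> pull(k→sopre)
<- 981
-> drift(n→16)
<- 1999-07-16
-> monthend()
<- 1999-07-31
-> markday(d→2092-05-09)
<- 2092-05-09
-> markday(d→2017-02-26)
<- 2017-02-26
-> monthhop(n→-24)
<- 2015-02-26
-> drift(n→-154)
<- 2014-09-25
-> monthhop(n→17)
<- 2016-02-25
-> tallyup()
<- 2
-> pull(k→nusu)
<- 1964-03-15


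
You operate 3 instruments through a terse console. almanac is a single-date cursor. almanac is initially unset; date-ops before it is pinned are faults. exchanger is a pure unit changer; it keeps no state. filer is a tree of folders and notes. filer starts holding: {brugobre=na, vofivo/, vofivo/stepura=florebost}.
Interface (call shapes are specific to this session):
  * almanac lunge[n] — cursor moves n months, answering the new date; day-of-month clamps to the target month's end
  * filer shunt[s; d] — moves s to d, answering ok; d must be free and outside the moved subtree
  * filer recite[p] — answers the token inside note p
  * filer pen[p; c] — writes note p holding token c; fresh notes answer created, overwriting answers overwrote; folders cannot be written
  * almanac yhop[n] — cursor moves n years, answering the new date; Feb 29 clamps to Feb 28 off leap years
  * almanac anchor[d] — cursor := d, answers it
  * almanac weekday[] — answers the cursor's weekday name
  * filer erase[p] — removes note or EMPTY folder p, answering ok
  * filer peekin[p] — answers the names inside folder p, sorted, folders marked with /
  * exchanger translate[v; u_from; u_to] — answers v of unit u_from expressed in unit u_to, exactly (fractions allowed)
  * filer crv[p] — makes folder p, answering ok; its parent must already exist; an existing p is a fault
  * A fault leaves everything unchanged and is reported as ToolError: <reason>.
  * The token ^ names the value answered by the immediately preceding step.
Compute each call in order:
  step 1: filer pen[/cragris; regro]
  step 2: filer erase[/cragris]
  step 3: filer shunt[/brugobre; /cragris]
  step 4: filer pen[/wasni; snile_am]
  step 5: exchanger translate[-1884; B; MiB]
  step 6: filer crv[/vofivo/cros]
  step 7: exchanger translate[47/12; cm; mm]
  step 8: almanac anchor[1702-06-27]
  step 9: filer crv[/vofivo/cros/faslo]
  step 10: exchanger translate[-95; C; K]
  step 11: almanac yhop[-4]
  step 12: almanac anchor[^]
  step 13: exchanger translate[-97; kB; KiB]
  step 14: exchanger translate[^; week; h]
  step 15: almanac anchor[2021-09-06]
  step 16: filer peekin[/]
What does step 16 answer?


Answer: [cragris, vofivo/, wasni]

Derivation:
·→ filer pen(p: /cragris, c: regro)
·← created
·→ filer erase(p: /cragris)
·← ok
·→ filer shunt(s: /brugobre, d: /cragris)
·← ok
·→ filer pen(p: /wasni, c: snile_am)
·← created
·→ exchanger translate(v: -1884, u_from: B, u_to: MiB)
·← -471/262144
·→ filer crv(p: /vofivo/cros)
·← ok
·→ exchanger translate(v: 47/12, u_from: cm, u_to: mm)
·← 235/6
·→ almanac anchor(d: 1702-06-27)
·← 1702-06-27
·→ filer crv(p: /vofivo/cros/faslo)
·← ok
·→ exchanger translate(v: -95, u_from: C, u_to: K)
·← 3563/20
·→ almanac yhop(n: -4)
·← 1698-06-27
·→ almanac anchor(d: ^)
·← 1698-06-27
·→ exchanger translate(v: -97, u_from: kB, u_to: KiB)
·← -12125/128
·→ exchanger translate(v: ^, u_from: week, u_to: h)
·← -254625/16
·→ almanac anchor(d: 2021-09-06)
·← 2021-09-06
·→ filer peekin(p: /)
·← [cragris, vofivo/, wasni]


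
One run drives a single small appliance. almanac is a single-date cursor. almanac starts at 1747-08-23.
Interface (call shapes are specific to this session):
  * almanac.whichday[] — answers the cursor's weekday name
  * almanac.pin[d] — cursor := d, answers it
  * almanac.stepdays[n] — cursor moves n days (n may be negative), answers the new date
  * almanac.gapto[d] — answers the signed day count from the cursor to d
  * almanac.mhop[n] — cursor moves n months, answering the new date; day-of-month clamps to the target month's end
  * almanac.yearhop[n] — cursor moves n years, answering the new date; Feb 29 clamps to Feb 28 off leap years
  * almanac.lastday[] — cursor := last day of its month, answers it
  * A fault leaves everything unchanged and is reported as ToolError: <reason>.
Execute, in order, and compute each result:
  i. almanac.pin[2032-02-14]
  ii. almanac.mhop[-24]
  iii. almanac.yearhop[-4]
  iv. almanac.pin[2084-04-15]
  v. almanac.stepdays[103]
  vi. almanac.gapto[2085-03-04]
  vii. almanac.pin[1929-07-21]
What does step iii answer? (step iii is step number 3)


$ almanac.pin 2032-02-14
= 2032-02-14
$ almanac.mhop -24
= 2030-02-14
$ almanac.yearhop -4
= 2026-02-14
$ almanac.pin 2084-04-15
= 2084-04-15
$ almanac.stepdays 103
= 2084-07-27
$ almanac.gapto 2085-03-04
= 220
$ almanac.pin 1929-07-21
= 1929-07-21

Answer: 2026-02-14


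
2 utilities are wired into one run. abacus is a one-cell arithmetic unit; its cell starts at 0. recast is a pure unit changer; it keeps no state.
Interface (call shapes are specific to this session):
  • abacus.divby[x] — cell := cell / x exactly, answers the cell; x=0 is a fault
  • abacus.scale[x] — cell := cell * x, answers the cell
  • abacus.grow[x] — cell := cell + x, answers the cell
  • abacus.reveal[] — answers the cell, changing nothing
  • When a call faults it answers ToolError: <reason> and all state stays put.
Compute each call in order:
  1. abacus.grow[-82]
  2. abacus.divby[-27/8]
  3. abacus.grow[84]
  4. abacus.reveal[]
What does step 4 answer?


! 1. abacus.grow(x=-82) -> -82
! 2. abacus.divby(x=-27/8) -> 656/27
! 3. abacus.grow(x=84) -> 2924/27
! 4. abacus.reveal() -> 2924/27

Answer: 2924/27


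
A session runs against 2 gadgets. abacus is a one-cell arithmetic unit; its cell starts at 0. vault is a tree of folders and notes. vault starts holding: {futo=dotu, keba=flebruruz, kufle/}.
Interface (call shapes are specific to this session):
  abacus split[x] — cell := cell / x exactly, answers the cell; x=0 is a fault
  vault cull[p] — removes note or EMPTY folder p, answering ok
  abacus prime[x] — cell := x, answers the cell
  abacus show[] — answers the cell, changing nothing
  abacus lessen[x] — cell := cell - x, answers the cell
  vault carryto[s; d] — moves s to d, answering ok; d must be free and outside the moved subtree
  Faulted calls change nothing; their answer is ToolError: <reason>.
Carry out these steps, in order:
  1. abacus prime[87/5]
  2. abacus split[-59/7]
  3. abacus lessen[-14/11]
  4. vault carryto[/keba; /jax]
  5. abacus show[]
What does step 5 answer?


Now I run abacus prime passing x='87/5', → 87/5.
I run abacus split passing x='-59/7', giving -609/295.
I call abacus lessen passing x='-14/11', and get -2569/3245.
I invoke vault carryto passing s='/keba', d='/jax', giving ok.
I invoke abacus show(), giving -2569/3245.

Answer: -2569/3245


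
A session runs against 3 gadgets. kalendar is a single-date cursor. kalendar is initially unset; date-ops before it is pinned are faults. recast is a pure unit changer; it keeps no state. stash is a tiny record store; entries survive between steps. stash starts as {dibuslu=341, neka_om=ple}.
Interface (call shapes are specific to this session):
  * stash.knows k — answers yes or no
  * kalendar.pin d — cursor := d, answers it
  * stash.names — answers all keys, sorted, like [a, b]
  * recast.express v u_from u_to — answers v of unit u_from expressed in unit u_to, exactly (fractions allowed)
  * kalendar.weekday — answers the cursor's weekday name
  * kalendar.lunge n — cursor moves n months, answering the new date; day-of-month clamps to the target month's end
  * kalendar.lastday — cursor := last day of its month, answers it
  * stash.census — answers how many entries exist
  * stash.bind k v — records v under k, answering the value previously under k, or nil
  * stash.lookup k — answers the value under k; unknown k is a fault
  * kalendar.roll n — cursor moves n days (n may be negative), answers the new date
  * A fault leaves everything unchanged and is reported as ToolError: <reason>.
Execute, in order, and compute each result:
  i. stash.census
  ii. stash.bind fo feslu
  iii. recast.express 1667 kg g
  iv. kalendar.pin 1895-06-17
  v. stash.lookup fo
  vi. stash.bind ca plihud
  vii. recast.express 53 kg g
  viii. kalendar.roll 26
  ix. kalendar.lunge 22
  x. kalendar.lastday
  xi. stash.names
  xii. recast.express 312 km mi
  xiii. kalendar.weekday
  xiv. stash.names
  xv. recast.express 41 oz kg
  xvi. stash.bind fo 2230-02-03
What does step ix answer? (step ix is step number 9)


>> stash.census()
<< 2
>> stash.bind(fo, feslu)
<< nil
>> recast.express(1667, kg, g)
<< 1667000
>> kalendar.pin(1895-06-17)
<< 1895-06-17
>> stash.lookup(fo)
<< feslu
>> stash.bind(ca, plihud)
<< nil
>> recast.express(53, kg, g)
<< 53000
>> kalendar.roll(26)
<< 1895-07-13
>> kalendar.lunge(22)
<< 1897-05-13
>> kalendar.lastday()
<< 1897-05-31
>> stash.names()
<< [ca, dibuslu, fo, neka_om]
>> recast.express(312, km, mi)
<< 812500/4191
>> kalendar.weekday()
<< Monday
>> stash.names()
<< [ca, dibuslu, fo, neka_om]
>> recast.express(41, oz, kg)
<< 1859728717/1600000000
>> stash.bind(fo, 2230-02-03)
<< feslu

Answer: 1897-05-13


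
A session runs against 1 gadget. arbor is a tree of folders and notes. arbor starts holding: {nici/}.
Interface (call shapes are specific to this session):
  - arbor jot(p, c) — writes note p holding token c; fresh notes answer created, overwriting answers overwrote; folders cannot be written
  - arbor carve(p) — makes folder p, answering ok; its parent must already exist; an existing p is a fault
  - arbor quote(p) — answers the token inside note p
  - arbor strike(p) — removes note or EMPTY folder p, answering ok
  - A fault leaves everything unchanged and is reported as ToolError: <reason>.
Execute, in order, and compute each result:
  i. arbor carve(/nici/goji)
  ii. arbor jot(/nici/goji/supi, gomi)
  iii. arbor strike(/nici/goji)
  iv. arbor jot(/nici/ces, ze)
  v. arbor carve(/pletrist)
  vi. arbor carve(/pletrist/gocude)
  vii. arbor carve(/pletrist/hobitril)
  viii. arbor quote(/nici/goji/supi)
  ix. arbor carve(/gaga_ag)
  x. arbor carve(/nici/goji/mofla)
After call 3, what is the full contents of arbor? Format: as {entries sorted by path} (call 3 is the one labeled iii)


Answer: {nici/, nici/goji/, nici/goji/supi=gomi}

Derivation:
CALL arbor carve[p=/nici/goji]
RET  ok
CALL arbor jot[p=/nici/goji/supi; c=gomi]
RET  created
CALL arbor strike[p=/nici/goji]
RET  ToolError: not empty
CALL arbor jot[p=/nici/ces; c=ze]
RET  created
CALL arbor carve[p=/pletrist]
RET  ok
CALL arbor carve[p=/pletrist/gocude]
RET  ok
CALL arbor carve[p=/pletrist/hobitril]
RET  ok
CALL arbor quote[p=/nici/goji/supi]
RET  gomi
CALL arbor carve[p=/gaga_ag]
RET  ok
CALL arbor carve[p=/nici/goji/mofla]
RET  ok


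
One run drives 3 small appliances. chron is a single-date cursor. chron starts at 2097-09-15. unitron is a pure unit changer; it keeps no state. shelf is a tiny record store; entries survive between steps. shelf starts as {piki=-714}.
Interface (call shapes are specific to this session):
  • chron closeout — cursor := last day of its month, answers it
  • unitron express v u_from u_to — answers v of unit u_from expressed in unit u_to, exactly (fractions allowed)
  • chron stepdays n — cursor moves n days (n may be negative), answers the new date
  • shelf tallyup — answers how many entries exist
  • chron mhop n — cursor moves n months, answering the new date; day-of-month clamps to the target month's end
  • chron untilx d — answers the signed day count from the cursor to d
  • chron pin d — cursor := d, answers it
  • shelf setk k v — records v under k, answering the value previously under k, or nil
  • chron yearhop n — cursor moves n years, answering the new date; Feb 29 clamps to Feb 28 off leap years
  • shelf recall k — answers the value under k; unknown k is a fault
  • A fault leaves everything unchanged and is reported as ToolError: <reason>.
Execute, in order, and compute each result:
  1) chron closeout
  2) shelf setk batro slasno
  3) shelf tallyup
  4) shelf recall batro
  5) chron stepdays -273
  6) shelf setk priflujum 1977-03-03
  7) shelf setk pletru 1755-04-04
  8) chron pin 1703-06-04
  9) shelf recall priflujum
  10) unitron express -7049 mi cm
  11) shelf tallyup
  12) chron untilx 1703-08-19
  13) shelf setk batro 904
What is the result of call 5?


[in] chron closeout
= 2097-09-30
[in] shelf setk k→batro v→slasno
= nil
[in] shelf tallyup
= 2
[in] shelf recall k→batro
= slasno
[in] chron stepdays n→-273
= 2096-12-31
[in] shelf setk k→priflujum v→1977-03-03
= nil
[in] shelf setk k→pletru v→1755-04-04
= nil
[in] chron pin d→1703-06-04
= 1703-06-04
[in] shelf recall k→priflujum
= 1977-03-03
[in] unitron express v→-7049 u_from→mi u_to→cm
= -5672132928/5
[in] shelf tallyup
= 4
[in] chron untilx d→1703-08-19
= 76
[in] shelf setk k→batro v→904
= slasno

Answer: 2096-12-31


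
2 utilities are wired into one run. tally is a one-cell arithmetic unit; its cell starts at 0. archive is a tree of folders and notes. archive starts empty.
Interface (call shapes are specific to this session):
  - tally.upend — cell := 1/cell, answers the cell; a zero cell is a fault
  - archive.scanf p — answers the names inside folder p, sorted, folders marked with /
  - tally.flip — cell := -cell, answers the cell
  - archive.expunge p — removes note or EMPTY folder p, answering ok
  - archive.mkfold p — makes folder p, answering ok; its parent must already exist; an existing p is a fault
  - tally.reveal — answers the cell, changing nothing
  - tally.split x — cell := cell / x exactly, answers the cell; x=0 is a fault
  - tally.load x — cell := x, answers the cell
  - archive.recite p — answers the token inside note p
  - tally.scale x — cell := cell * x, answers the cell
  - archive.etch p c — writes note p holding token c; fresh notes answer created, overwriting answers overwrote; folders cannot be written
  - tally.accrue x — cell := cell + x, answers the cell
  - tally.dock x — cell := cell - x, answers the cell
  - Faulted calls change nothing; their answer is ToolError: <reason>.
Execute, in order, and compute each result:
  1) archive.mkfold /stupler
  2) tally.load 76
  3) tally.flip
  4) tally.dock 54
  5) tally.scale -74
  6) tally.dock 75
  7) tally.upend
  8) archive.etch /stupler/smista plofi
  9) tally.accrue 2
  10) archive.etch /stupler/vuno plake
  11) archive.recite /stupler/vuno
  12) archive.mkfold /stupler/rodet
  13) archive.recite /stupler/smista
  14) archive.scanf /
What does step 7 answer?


I use mkfold using p→/stupler, and get ok.
I run load using x→76, and observe 76.
Now I run flip, yielding -76.
I invoke dock using x→54, which returns -130.
I invoke scale using x→-74, giving 9620.
Using dock using x→75, — result: 9545.
Now I run upend, → 1/9545.
I run etch using p→/stupler/smista, c→plofi, and get created.
Calling accrue using x→2, and observe 19091/9545.
Using etch using p→/stupler/vuno, c→plake: created.
Next I call recite using p→/stupler/vuno, and observe plake.
Next I call mkfold using p→/stupler/rodet, — result: ok.
Now I run recite using p→/stupler/smista, giving plofi.
Now I run scanf using p→/: [stupler/].

Answer: 1/9545


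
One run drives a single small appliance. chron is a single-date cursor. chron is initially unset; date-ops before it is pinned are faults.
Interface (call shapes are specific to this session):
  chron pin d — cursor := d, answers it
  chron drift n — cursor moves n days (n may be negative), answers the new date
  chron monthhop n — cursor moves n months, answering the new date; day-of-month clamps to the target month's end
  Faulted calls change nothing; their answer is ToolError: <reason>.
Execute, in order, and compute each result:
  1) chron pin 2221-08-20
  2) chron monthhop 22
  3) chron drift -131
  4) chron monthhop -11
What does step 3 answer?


Answer: 2223-02-09

Derivation:
% chron pin d='2221-08-20'
  2221-08-20
% chron monthhop n='22'
  2223-06-20
% chron drift n='-131'
  2223-02-09
% chron monthhop n='-11'
  2222-03-09


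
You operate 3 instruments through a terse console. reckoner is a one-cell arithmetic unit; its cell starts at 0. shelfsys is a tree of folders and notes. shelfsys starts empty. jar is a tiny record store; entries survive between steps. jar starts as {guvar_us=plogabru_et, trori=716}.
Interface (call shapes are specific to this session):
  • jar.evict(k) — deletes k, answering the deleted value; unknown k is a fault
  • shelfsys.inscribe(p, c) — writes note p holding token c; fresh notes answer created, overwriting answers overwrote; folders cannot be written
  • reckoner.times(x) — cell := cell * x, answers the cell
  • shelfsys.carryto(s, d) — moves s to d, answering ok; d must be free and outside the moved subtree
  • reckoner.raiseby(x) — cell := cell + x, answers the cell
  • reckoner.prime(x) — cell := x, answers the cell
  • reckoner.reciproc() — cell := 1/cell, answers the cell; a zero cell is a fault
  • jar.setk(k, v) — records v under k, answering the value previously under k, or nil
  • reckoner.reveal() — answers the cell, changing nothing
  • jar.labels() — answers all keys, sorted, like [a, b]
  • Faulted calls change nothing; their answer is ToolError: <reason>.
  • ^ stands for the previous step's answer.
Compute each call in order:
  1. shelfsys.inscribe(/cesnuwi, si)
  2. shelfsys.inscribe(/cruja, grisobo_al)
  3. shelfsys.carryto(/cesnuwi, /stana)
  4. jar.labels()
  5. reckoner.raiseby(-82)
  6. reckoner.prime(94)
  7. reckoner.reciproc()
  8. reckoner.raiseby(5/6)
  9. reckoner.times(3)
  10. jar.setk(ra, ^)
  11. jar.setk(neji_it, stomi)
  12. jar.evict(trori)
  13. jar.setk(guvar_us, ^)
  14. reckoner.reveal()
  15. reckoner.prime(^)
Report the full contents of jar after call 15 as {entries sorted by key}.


# inscribe(p: /cesnuwi, c: si) -> created
# inscribe(p: /cruja, c: grisobo_al) -> created
# carryto(s: /cesnuwi, d: /stana) -> ok
# labels() -> [guvar_us, trori]
# raiseby(x: -82) -> -82
# prime(x: 94) -> 94
# reciproc() -> 1/94
# raiseby(x: 5/6) -> 119/141
# times(x: 3) -> 119/47
# setk(k: ra, v: ^) -> nil
# setk(k: neji_it, v: stomi) -> nil
# evict(k: trori) -> 716
# setk(k: guvar_us, v: ^) -> plogabru_et
# reveal() -> 119/47
# prime(x: ^) -> 119/47

Answer: {guvar_us=716, neji_it=stomi, ra=119/47}


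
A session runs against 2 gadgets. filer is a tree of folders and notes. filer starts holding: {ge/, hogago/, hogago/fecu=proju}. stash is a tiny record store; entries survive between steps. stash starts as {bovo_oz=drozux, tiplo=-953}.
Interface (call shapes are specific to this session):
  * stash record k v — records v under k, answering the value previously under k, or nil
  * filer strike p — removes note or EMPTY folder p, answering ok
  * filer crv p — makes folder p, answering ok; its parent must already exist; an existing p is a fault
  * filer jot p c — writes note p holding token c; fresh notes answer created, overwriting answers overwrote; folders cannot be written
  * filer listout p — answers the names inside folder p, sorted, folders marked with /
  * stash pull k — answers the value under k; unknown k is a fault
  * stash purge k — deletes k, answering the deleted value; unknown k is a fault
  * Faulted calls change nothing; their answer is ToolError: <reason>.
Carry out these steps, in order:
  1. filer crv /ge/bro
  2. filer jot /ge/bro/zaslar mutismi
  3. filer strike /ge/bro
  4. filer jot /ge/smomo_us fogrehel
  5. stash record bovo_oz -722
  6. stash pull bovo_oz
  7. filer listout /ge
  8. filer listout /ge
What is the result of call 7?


Answer: [bro/, smomo_us]

Derivation:
-> filer crv(p: /ge/bro)
<- ok
-> filer jot(p: /ge/bro/zaslar, c: mutismi)
<- created
-> filer strike(p: /ge/bro)
<- ToolError: not empty
-> filer jot(p: /ge/smomo_us, c: fogrehel)
<- created
-> stash record(k: bovo_oz, v: -722)
<- drozux
-> stash pull(k: bovo_oz)
<- -722
-> filer listout(p: /ge)
<- [bro/, smomo_us]
-> filer listout(p: /ge)
<- [bro/, smomo_us]


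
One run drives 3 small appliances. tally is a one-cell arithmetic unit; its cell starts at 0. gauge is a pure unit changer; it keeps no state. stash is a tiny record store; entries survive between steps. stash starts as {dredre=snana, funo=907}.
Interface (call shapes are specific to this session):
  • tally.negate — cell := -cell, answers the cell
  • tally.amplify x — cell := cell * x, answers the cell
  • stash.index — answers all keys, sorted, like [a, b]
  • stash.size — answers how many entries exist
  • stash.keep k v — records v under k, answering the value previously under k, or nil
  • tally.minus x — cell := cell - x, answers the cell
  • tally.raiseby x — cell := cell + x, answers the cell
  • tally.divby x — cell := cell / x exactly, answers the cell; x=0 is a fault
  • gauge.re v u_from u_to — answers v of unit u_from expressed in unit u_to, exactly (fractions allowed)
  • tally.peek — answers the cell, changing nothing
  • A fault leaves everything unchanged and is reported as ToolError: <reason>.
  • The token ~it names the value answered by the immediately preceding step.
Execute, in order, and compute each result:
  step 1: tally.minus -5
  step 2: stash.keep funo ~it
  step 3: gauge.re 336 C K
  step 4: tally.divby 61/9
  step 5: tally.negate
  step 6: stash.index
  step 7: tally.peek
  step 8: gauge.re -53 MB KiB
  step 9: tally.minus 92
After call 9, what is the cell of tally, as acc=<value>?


Answer: acc=-5657/61

Derivation:
Act: minus[-5]
Obs: 5
Act: keep[funo; ~it]
Obs: 907
Act: re[336; C; K]
Obs: 12183/20
Act: divby[61/9]
Obs: 45/61
Act: negate[]
Obs: -45/61
Act: index[]
Obs: [dredre, funo]
Act: peek[]
Obs: -45/61
Act: re[-53; MB; KiB]
Obs: -828125/16
Act: minus[92]
Obs: -5657/61


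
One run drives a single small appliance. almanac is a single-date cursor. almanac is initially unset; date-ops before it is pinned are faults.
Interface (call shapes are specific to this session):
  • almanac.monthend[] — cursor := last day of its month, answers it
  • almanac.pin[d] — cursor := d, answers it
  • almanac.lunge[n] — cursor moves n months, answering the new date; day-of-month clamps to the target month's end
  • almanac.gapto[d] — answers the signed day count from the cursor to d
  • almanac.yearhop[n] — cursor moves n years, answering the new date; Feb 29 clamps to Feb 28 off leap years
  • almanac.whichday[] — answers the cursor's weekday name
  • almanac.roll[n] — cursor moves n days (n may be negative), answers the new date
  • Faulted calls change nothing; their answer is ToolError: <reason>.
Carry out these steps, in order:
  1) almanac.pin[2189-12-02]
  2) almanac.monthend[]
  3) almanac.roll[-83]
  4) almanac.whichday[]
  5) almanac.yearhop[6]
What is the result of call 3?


Act: almanac.pin[d: 2189-12-02]
Obs: 2189-12-02
Act: almanac.monthend[]
Obs: 2189-12-31
Act: almanac.roll[n: -83]
Obs: 2189-10-09
Act: almanac.whichday[]
Obs: Friday
Act: almanac.yearhop[n: 6]
Obs: 2195-10-09

Answer: 2189-10-09


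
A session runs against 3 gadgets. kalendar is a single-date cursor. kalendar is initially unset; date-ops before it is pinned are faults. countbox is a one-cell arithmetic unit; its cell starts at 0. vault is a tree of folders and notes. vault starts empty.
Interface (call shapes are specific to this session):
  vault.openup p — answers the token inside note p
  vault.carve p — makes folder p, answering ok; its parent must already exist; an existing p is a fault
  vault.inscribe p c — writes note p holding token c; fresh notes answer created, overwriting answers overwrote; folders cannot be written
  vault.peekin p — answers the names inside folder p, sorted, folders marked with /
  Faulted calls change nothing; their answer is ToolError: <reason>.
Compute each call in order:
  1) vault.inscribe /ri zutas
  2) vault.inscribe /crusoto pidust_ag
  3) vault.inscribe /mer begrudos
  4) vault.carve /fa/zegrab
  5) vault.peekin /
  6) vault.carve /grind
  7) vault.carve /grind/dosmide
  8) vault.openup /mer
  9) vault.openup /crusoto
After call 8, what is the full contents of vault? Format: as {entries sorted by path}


Answer: {crusoto=pidust_ag, grind/, grind/dosmide/, mer=begrudos, ri=zutas}

Derivation:
# 1. inscribe(/ri, zutas) -> created
# 2. inscribe(/crusoto, pidust_ag) -> created
# 3. inscribe(/mer, begrudos) -> created
# 4. carve(/fa/zegrab) -> ToolError: no parent
# 5. peekin(/) -> [crusoto, mer, ri]
# 6. carve(/grind) -> ok
# 7. carve(/grind/dosmide) -> ok
# 8. openup(/mer) -> begrudos
# 9. openup(/crusoto) -> pidust_ag


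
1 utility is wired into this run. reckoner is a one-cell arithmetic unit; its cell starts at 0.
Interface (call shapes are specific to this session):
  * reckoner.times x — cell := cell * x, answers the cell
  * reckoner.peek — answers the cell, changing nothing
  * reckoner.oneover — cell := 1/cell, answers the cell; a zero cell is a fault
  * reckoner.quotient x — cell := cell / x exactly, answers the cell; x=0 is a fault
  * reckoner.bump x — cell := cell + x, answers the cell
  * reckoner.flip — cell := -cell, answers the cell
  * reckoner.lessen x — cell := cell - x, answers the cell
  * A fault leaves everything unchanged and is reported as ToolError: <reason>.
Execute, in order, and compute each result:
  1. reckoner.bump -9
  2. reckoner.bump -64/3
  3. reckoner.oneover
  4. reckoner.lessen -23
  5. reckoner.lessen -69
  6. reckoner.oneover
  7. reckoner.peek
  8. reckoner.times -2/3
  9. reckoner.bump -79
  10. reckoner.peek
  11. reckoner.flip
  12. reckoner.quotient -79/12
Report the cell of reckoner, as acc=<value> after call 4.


Answer: acc=2090/91

Derivation:
>>> reckoner.bump x=-9
  -9
>>> reckoner.bump x=-64/3
  -91/3
>>> reckoner.oneover
  -3/91
>>> reckoner.lessen x=-23
  2090/91
>>> reckoner.lessen x=-69
  8369/91
>>> reckoner.oneover
  91/8369
>>> reckoner.peek
  91/8369
>>> reckoner.times x=-2/3
  -182/25107
>>> reckoner.bump x=-79
  -1983635/25107
>>> reckoner.peek
  -1983635/25107
>>> reckoner.flip
  1983635/25107
>>> reckoner.quotient x=-79/12
  -7934540/661151


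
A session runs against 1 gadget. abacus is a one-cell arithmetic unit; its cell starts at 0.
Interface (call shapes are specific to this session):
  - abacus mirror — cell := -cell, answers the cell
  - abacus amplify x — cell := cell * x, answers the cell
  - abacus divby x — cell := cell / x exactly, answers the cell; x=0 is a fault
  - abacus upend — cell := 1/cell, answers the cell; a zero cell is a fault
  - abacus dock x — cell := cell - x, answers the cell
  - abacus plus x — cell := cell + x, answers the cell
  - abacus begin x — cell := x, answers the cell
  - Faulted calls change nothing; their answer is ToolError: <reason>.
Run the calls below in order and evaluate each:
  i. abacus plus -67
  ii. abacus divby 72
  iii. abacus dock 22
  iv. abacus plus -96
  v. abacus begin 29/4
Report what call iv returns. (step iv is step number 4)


Answer: -8563/72

Derivation:
Act: abacus plus[x→-67]
Obs: -67
Act: abacus divby[x→72]
Obs: -67/72
Act: abacus dock[x→22]
Obs: -1651/72
Act: abacus plus[x→-96]
Obs: -8563/72
Act: abacus begin[x→29/4]
Obs: 29/4


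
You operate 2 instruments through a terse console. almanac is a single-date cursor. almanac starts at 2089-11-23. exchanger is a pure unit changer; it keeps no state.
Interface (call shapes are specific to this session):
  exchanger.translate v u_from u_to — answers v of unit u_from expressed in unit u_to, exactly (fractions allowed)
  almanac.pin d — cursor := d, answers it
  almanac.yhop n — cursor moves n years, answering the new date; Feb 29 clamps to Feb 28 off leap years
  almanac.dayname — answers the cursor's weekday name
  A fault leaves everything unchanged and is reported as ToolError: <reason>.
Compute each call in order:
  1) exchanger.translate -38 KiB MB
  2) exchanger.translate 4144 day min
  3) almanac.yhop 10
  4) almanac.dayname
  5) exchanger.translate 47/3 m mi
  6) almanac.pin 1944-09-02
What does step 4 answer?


Answer: Monday

Derivation:
Now I run translate with v→-38, u_from→KiB, u_to→MB, and observe -608/15625.
Using translate with v→4144, u_from→day, u_to→min, → 5967360.
I call yhop with n→10, → 2099-11-23.
I use dayname, yielding Monday.
Then translate with v→47/3, u_from→m, u_to→mi, giving 5875/603504.
I use pin with d→1944-09-02, which returns 1944-09-02.


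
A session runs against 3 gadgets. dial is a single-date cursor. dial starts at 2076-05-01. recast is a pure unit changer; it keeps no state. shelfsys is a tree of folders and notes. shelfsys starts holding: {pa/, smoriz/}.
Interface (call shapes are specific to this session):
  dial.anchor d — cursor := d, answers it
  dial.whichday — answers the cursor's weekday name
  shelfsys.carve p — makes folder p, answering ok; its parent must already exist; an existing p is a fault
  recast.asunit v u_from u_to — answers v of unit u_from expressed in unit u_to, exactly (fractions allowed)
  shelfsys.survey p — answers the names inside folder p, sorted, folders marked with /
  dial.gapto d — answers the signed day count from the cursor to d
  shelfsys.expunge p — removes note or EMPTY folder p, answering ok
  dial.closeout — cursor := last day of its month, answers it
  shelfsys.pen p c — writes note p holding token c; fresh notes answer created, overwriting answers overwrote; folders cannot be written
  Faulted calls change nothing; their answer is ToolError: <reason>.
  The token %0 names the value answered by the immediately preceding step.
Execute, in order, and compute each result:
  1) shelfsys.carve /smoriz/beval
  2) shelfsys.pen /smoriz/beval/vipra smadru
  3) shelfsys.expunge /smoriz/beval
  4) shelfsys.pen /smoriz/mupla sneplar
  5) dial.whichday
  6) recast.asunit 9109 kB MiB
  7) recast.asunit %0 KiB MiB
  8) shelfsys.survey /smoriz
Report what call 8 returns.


Answer: [beval/, mupla]

Derivation:
>>> shelfsys.carve p=/smoriz/beval
= ok
>>> shelfsys.pen p=/smoriz/beval/vipra c=smadru
= created
>>> shelfsys.expunge p=/smoriz/beval
= ToolError: not empty
>>> shelfsys.pen p=/smoriz/mupla c=sneplar
= created
>>> dial.whichday
= Friday
>>> recast.asunit v=9109 u_from=kB u_to=MiB
= 1138625/131072
>>> recast.asunit v=%0 u_from=KiB u_to=MiB
= 1138625/134217728
>>> shelfsys.survey p=/smoriz
= [beval/, mupla]


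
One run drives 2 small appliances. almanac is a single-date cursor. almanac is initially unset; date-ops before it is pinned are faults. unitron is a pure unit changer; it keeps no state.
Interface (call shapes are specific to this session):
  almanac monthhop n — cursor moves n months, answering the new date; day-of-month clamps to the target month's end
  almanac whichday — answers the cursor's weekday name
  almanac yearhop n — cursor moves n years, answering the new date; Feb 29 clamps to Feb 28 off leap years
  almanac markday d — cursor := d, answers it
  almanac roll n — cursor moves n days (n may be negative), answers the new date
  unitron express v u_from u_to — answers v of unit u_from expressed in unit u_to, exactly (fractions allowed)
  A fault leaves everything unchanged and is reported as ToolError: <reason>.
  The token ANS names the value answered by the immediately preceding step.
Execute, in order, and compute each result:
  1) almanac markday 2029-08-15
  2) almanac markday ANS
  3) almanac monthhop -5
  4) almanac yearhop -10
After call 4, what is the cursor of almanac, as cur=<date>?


Answer: cur=2019-03-15

Derivation:
;; 1. almanac markday(2029-08-15) ~> 2029-08-15
;; 2. almanac markday(ANS) ~> 2029-08-15
;; 3. almanac monthhop(-5) ~> 2029-03-15
;; 4. almanac yearhop(-10) ~> 2019-03-15


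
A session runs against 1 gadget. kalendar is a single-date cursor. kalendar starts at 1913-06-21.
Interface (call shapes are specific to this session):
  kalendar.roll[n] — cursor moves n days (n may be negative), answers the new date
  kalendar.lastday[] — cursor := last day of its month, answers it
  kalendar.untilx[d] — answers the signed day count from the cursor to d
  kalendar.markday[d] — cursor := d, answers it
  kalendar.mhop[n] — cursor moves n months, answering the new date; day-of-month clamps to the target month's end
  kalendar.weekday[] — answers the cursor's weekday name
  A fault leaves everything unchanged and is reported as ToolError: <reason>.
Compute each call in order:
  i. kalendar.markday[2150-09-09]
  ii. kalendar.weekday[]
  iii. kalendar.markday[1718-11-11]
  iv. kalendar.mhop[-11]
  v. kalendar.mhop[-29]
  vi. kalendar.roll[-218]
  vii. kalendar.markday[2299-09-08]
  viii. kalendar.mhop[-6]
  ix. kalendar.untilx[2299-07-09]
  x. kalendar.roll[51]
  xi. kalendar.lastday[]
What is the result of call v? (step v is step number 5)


Answer: 1715-07-11

Derivation:
Act: markday[d='2150-09-09']
Obs: 2150-09-09
Act: weekday[]
Obs: Wednesday
Act: markday[d='1718-11-11']
Obs: 1718-11-11
Act: mhop[n='-11']
Obs: 1717-12-11
Act: mhop[n='-29']
Obs: 1715-07-11
Act: roll[n='-218']
Obs: 1714-12-05
Act: markday[d='2299-09-08']
Obs: 2299-09-08
Act: mhop[n='-6']
Obs: 2299-03-08
Act: untilx[d='2299-07-09']
Obs: 123
Act: roll[n='51']
Obs: 2299-04-28
Act: lastday[]
Obs: 2299-04-30


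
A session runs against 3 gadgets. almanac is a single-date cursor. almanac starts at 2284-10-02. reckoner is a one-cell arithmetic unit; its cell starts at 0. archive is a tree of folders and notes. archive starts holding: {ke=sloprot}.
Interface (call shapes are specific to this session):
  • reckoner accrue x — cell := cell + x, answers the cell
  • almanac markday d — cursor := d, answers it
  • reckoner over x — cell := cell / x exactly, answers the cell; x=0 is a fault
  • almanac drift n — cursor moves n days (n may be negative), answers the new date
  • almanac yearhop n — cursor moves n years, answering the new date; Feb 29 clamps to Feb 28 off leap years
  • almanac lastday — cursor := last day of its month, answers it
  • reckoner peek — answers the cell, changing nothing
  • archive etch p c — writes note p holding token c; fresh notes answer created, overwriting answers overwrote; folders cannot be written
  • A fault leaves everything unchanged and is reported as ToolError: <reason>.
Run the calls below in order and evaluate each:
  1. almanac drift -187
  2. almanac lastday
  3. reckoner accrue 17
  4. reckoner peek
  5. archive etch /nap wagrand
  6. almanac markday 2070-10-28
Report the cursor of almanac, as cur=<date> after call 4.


>> almanac drift(n→-187)
<< 2284-03-29
>> almanac lastday()
<< 2284-03-31
>> reckoner accrue(x→17)
<< 17
>> reckoner peek()
<< 17
>> archive etch(p→/nap, c→wagrand)
<< created
>> almanac markday(d→2070-10-28)
<< 2070-10-28

Answer: cur=2284-03-31
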